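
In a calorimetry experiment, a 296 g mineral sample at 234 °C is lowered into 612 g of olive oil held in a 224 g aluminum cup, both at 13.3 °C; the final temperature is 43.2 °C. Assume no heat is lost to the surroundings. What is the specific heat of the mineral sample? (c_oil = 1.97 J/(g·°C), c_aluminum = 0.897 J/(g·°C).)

c ≈ 0.745 J/(g·°C)

Setting the total heat transfer to zero:
296×c×(43.2 − 234) + 612×1.97×(43.2 − 13.3) + 224×0.897×(43.2 − 13.3) = 0
-56477 c = -42056
c = -42056/-56477 ≈ 0.7447 J/(g·°C)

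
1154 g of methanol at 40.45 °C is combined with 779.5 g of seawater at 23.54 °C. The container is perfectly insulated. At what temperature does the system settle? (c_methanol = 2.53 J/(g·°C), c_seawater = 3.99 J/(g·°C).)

Let T be the final temperature. ΣQ_i = 0:
1154·2.53·(T − 40.45) + 779.5·3.99·(T − 23.54) = 0
2919.6(T − 40.45) + 3110.2(T − 23.54) = 0
(2919.6 + 3110.2) T = 2919.6·40.45 + 3110.2·23.54
T ≈ 31.73 °C

T_f ≈ 31.7 °C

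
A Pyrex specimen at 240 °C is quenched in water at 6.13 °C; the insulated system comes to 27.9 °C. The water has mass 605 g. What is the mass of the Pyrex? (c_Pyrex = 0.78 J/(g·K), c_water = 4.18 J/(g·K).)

m ≈ 333 g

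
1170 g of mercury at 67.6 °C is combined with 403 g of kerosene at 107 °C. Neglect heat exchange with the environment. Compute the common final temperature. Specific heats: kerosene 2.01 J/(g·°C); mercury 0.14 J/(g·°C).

T_f ≈ 100.4 °C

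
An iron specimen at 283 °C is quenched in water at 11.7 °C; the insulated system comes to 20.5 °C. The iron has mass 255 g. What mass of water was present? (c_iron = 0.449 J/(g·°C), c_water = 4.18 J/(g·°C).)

Heat lost by the iron = heat gained by the water:
255·0.449·(283 − 20.5) = m·4.18·(20.5 − 11.7)
36.78 m = 30055  ⇒  m ≈ 817.1 g

m ≈ 817 g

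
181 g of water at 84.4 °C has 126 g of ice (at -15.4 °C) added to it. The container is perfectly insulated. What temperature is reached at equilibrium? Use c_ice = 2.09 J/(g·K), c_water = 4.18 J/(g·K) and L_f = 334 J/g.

Sum of m c ΔT and latent-heat terms is zero:
ice -15.4→0 °C: 126·2.09·15.4 = 4055.4; fusion: m_ice L_f = 126·334 = 42084; warm the meltwater: 526.68 T; water: 756.58(T − 84.4)
1283.3 T = 63855 − 46139 = 17716
T ≈ 13.81 °C. Since T > 0 °C, the all-ice-melts assumption holds.

T_f ≈ 13.8 °C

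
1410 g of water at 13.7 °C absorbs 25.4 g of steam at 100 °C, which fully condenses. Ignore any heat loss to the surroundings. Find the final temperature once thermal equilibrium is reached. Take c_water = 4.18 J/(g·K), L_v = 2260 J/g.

T_f ≈ 24.8 °C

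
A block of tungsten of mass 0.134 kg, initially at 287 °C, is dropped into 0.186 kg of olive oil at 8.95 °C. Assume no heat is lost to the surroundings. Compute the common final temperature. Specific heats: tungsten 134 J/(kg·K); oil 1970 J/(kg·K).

T_f ≈ 21.9 °C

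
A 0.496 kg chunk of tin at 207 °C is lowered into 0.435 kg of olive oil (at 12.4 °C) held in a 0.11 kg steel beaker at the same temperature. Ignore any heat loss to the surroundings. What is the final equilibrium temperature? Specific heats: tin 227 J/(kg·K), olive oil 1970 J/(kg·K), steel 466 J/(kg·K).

T_f ≈ 33.9 °C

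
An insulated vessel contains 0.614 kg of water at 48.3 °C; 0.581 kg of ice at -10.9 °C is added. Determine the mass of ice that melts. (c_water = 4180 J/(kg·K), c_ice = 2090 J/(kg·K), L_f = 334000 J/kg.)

m_melted ≈ 0.332 kg

Heat available from the water dropping to 0 °C: 0.614×4180×48.3 = 123963 J.
Warming the ice to 0 °C takes 0.581×2090×10.9 = 13236 J, leaving 110727 J for melting.
Melting all 0.581 kg of ice would need 0.581×334000 = 194054 J.
That's not enough to melt it all — equilibrium is at 0 °C with ice remaining.
m_melt = 110727 / L_f = 0.3315 kg.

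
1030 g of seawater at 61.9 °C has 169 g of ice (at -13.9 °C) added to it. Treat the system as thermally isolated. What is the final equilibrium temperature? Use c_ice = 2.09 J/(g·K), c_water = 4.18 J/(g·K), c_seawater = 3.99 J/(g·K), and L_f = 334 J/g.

Sum of m c ΔT and latent-heat terms is zero:
warm ice to 0 °C: 169·2.09·(0 − (-13.9)) = 4909.6; melt ice: 169·334 = 56446; meltwater 0→T: 169·4.18·T = 706.42 T; seawater: 4109.7(T − 61.9)
4816.1 T = 254390 − 61356 = 193035
T ≈ 40.08 °C (positive, so assuming full melt was valid).

T_f ≈ 40.1 °C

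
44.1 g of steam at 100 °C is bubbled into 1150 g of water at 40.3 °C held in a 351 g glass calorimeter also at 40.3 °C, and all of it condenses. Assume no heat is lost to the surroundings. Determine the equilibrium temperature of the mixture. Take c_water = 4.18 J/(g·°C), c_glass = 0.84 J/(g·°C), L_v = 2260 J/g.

Taking heat into each body as positive, Σ m c ΔT = 0:
steam→water at 100 °C releases m L_v = 44.1·2260 = 99666; condensate cools 100→T: 44.1·4.18·(T − 100) = 184.34(T − 100); water warms: 1150·4.18·(T − 40.3) = 4807(T − 40.3); glass cup: 351·0.84·(T − 40.3) = 294.84(T − 40.3)
5286.2 T = 99666 + 18434 + 205604 = 323704
T ≈ 61.24 °C, under the boiling point, so the assumption holds.

T_f ≈ 61.2 °C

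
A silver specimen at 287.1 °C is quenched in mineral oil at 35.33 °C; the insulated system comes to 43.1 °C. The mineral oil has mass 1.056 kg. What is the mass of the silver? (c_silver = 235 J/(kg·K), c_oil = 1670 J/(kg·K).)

|Q_silver| = |Q_oil|:
m×235×(287.1 − 43.1) = 1.056×1670×(43.1 − 35.33)
57340 m = 13703  ⇒  m ≈ 0.239 kg

m ≈ 0.239 kg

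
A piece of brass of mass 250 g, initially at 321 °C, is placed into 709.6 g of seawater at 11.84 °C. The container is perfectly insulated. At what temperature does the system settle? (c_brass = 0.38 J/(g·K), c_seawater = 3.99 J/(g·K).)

T_f ≈ 21.9 °C

Let T be the final temperature. ΣQ_i = 0:
250*0.38*(T − 321) + 709.6*3.99*(T − 11.84) = 0
95(T − 321) + 2831.3(T − 11.84) = 0
(95 + 2831.3) T = 95*321 + 2831.3*11.84
T ≈ 21.88 °C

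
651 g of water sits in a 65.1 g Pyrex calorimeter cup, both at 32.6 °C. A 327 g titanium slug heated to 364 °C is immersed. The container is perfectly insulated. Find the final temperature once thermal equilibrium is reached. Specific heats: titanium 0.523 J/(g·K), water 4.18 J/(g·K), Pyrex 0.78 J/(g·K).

With ΣQ=0 the equilibrium temperature is the m·c-weighted mean:
T_f = (171.02·364 + 2721.2·32.6 + 50.78·32.6) / (171.02 + 2721.2 + 50.78)
    = 152617 / 2943 ≈ 51.86 °C

T_f ≈ 51.9 °C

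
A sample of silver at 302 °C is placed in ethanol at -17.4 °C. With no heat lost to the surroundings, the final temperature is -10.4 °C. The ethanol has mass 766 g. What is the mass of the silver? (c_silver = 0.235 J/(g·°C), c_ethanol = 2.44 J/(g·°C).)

|Q_silver| = |Q_ethanol|:
m·0.235·(302 − -10.4) = 766·2.44·(-10.4 − (-17.4))
73.41 m = 13083  ⇒  m ≈ 178.2 g

m ≈ 178 g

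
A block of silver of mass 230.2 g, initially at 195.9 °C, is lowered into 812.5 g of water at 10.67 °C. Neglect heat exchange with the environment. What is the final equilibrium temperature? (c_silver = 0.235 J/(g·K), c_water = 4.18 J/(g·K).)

T_f ≈ 13.6 °C

Let T be the final temperature. ΣQ_i = 0:
230.2×0.235×(T − 195.9) + 812.5×4.18×(T − 10.67) = 0
3450.3 T = 46836
T = 46836 / 3450.3 = 13.6 °C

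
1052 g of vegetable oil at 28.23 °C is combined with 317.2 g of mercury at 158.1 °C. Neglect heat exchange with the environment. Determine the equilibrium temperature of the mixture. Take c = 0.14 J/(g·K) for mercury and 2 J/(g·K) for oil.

T_f ≈ 30.9 °C

Net heat exchanged in the isolated system is zero:
317.2×0.14×(T − 158.1) + 1052×2×(T − 28.23) = 0
44.41(T − 158.1) + 2104(T − 28.23) = 0
2148.4 T = 66417
T = 66417 / 2148.4 = 30.9 °C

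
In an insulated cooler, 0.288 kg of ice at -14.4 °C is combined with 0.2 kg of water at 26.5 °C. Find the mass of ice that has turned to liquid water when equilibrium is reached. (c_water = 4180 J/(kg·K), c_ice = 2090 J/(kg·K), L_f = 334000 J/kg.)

Heat available from the water dropping to 0 °C: 0.2×4180×26.5 = 22154 J.
Warming the ice to 0 °C takes 0.288×2090×14.4 = 8667.6 J, leaving 13486 J for melting.
To melt every bit of ice: 0.288×334000 = 96192 J.
13486 J < 96192 J, so only part of the ice melts and the system sits at 0 °C.
Mass melted = 13486/334000 ≈ 0.04038 kg.

m_melted ≈ 0.0404 kg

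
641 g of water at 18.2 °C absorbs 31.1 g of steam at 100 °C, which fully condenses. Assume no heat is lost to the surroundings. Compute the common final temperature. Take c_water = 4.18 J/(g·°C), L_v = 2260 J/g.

Energy balance with sensible and latent terms:
steam→water at 100 °C releases m L_v = 31.1·2260 = 70286; condensate cools 100→T: 31.1·4.18·(T − 100) = 130(T − 100); original water: 2679.4(T − 18.2)
2809.4 T = 70286 + 13000 + 48765 = 132051
T ≈ 47.00 °C — below 100 °C, confirming all the steam condensed.

T_f ≈ 47.0 °C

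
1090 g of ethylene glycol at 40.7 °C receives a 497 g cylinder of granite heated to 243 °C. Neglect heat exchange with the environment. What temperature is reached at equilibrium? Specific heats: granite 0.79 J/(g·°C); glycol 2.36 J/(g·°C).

Energy conservation, ΣQ = 0:
497·0.79·(T − 243) + 1090·2.36·(T − 40.7) = 0
392.63(T − 243) + 2572.4(T − 40.7) = 0
2965 T = 200106
T = 200106/2965 ≈ 67.49 °C

T_f ≈ 67.5 °C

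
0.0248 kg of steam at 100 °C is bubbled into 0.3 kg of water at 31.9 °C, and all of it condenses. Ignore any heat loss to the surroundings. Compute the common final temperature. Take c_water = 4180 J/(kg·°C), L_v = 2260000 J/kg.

T_f ≈ 78.4 °C

Taking heat into each body as positive, Σ m c ΔT = 0:
latent heat released on condensation: 0.0248·2260000 = 56048; condensate cools 100→T: 0.0248·4180·(T − 100) = 103.66(T − 100); water warms: 0.3·4180·(T − 31.9) = 1254(T − 31.9)
1357.7 T = 56048 + 10366 + 40003 = 106417
T ≈ 78.38 °C (< 100 °C, so full condensation is consistent).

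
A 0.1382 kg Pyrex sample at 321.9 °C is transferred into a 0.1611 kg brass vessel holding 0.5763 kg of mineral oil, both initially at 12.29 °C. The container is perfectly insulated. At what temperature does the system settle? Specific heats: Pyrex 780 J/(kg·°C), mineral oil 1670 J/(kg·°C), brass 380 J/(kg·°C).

T_f ≈ 41.8 °C

Taking heat into each body as positive, Σ m c ΔT = 0:
0.1382·780·(T − 321.9) + 0.5763·1670·(T − 12.29) + 0.1611·380·(T − 12.29) = 0
107.8(T − 321.9) + 962.42(T − 12.29) + 61.22(T − 12.29) = 0
(107.8 + 962.42 + 61.22) T = 107.8·321.9 + 962.42·12.29 + 61.22·12.29
T = 47280/1131.4 ≈ 41.79 °C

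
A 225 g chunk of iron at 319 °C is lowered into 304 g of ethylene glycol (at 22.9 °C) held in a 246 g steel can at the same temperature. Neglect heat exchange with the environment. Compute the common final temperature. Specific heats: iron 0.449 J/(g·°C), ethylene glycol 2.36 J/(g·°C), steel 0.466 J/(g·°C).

T_f ≈ 55.0 °C

Heat gained plus heat lost sum to zero:
225×0.449×(T − 319) + 304×2.36×(T − 22.9) + 246×0.466×(T − 22.9) = 0
933.1 T = 51282
T ≈ 54.96 °C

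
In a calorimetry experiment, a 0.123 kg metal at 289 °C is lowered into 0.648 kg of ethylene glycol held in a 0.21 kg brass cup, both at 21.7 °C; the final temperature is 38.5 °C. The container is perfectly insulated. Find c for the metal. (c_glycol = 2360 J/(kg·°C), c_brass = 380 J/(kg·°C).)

Net heat exchanged in the isolated system is zero:
0.123·c·(38.5 − 289) + 0.648·2360·(38.5 − 21.7) + 0.21·380·(38.5 − 21.7) = 0
-30.81 c = -27033
c = -27033/-30.81 ≈ 877.4 J/(kg·°C)

c ≈ 877 J/(kg·°C)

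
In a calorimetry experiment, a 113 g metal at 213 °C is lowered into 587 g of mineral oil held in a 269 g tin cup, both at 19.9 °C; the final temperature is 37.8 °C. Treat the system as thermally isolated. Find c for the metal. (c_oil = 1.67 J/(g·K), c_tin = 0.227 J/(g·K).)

c ≈ 0.942 J/(g·K)

Energy conservation, ΣQ = 0:
113·c·(37.8 − 213) + 587·1.67·(37.8 − 19.9) + 269·0.227·(37.8 − 19.9) = 0
-19798 c = -18640
c = -18640/-19798 ≈ 0.9415 J/(g·K)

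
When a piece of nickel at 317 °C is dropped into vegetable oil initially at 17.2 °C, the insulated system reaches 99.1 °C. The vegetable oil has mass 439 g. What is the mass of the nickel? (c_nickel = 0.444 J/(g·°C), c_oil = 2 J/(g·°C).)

Conservation of energy gives ΣQ = 0:
m×0.444×(99.1 − 317) + 439×2×(99.1 − 17.2) = 0
-96.75 m = -71908
m = -71908/-96.75 ≈ 743.3 g

m ≈ 743 g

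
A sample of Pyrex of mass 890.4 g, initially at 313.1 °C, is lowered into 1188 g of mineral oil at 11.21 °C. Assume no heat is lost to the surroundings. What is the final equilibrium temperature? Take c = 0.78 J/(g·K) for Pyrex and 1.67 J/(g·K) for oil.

Heat gained plus heat lost sum to zero:
890.4*0.78*(T − 313.1) + 1188*1.67*(T − 11.21) = 0
694.51(T − 313.1) + 1984(T − 11.21) = 0
(694.51 + 1984) T = 694.51*313.1 + 1984*11.21
T = 239692 / 2678.5 = 89.5 °C

T_f ≈ 89.5 °C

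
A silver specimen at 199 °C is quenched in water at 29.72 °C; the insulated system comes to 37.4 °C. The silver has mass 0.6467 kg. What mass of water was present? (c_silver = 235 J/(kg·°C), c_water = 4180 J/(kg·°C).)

m ≈ 0.765 kg

Let T be the final temperature. ΣQ_i = 0:
0.6467×235×(37.4 − 199) + m×4180×(37.4 − 29.72) = 0
32102 m = 24559
m = 24559/32102 ≈ 0.765 kg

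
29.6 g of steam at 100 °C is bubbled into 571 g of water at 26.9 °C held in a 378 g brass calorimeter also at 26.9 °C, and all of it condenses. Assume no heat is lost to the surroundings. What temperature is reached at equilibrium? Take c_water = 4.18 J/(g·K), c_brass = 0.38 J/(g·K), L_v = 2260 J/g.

Taking heat into each body as positive, Σ m c ΔT = 0:
steam→water at 100 °C releases m L_v = 29.6·2260 = 66896; condensed water 100 °C→T: 123.73(T − 100); original water: 2386.8(T − 26.9); brass cup: 378·0.38·(T − 26.9) = 143.64(T − 26.9)
2654.1 T = 66896 + 12373 + 68068 = 147337
T ≈ 55.51 °C (< 100 °C, so full condensation is consistent).

T_f ≈ 55.5 °C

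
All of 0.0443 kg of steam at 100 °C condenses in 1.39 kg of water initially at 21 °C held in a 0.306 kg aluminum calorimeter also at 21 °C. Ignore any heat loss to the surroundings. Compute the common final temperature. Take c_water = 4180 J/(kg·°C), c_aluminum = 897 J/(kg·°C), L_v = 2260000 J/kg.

T_f ≈ 39.3 °C

Let T be the final temperature. ΣQ_i = 0:
steam→water at 100 °C releases m L_v = 0.0443×2260000 = 100118; condensed water 100 °C→T: 185.17(T − 100); water warms: 1.39×4180×(T − 21) = 5810.2(T − 21); cup: 274.48(T − 21)
6269.9 T = 100118 + 18517 + 127778 = 246414
T ≈ 39.30 °C (< 100 °C, so full condensation is consistent).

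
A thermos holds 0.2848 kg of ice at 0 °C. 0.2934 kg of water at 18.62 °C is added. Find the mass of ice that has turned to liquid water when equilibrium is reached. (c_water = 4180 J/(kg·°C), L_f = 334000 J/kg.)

Heat available from the water dropping to 0 °C: 0.2934·4180·18.62 = 22836 J.
To melt every bit of ice: 0.2848·334000 = 95123 J.
That's not enough to melt it all — equilibrium is at 0 °C with ice remaining.
Mass melted = 22836/334000 ≈ 0.06837 kg.

m_melted ≈ 0.0684 kg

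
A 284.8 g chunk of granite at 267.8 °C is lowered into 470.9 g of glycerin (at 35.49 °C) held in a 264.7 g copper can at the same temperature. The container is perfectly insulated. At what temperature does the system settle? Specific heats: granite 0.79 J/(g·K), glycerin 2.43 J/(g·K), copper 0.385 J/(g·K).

T_f ≈ 71.0 °C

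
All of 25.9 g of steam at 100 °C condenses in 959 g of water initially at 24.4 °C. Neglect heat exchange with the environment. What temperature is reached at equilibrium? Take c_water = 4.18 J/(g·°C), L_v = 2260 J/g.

Taking heat into each body as positive, Σ m c ΔT = 0:
condense steam: −25.9·2260 = −58534
  condensed water 100 °C→T: 108.26(T − 100)
  water warms: 959·4.18·(T − 24.4) = 4008.6(T − 24.4)
4116.9 T = 58534 + 10826 + 97810 = 167171
T ≈ 40.61 °C (< 100 °C, so full condensation is consistent).

T_f ≈ 40.6 °C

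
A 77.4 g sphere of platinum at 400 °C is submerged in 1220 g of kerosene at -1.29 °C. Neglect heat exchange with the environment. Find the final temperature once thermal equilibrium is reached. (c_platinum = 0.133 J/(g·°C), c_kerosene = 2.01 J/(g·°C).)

|Q_platinum| = |Q_kerosene|:
77.4*0.133*(400 − T) = 1220*2.01*(T − (-1.29))
10.29(400 − T) = 2452.2(T − (-1.29))
2462.5 T = 954.34  ⇒  T ≈ 0.39 °C

T_f ≈ 0.4 °C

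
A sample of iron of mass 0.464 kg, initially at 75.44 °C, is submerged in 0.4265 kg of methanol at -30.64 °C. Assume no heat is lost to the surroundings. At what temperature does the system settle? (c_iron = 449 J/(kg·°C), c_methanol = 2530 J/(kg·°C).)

T_f is the heat-capacity-weighted average of the initial temperatures:
T_f = (208.34×75.44 + 1079×(-30.64)) / (208.34 + 1079)
    = -17345 / 1287.4 ≈ -13.47 °C

T_f ≈ -13.5 °C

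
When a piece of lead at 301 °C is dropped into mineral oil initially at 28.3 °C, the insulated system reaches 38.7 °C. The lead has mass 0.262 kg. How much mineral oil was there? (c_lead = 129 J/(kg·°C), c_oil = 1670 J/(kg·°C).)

m ≈ 0.51 kg

Conservation of energy gives ΣQ = 0:
0.262·129·(38.7 − 301) + m·1670·(38.7 − 28.3) = 0
17368 m = 8865.2
m = 8865.2/17368 ≈ 0.5104 kg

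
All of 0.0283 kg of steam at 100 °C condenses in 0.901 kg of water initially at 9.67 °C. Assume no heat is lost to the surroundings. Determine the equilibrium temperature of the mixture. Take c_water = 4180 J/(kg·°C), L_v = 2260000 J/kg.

Energy conservation, ΣQ = 0:
latent heat released on condensation: 0.0283×2260000 = 63958
  condensate cools 100→T: 0.0283×4180×(T − 100) = 118.29(T − 100)
  water warms: 0.901×4180×(T − 9.67) = 3766.2(T − 9.67)
3884.5 T = 63958 + 11829 + 36419 = 112206
T ≈ 28.89 °C (< 100 °C, so full condensation is consistent).

T_f ≈ 28.9 °C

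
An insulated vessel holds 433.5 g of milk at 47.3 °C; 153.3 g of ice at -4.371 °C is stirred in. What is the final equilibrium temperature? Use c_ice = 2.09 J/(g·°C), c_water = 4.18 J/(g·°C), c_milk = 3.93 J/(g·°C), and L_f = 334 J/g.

T_f ≈ 11.9 °C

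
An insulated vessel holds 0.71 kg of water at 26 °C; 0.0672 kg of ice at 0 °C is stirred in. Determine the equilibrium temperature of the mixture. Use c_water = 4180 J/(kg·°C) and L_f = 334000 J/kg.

T_f ≈ 16.8 °C

Heat gained plus heat lost sum to zero:
fusion: m_ice L_f = 0.0672×334000 = 22445
  warm the meltwater: 280.9 T
  water: 2967.8(T − 26)
3248.7 T = 77163 − 22445 = 54718
T ≈ 16.84 °C (positive, so assuming full melt was valid).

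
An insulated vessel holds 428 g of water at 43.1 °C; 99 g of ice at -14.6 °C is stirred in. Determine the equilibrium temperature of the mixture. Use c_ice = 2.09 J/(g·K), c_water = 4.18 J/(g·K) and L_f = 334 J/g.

Net heat exchanged in the isolated system is zero:
warm ice to 0 °C: 99×2.09×(0 − (-14.6)) = 3020.9
  fusion: m_ice L_f = 99×334 = 33066
  meltwater 0→T: 99×4.18×T = 413.82 T
  water cools: 428×4.18×(T − 43.1) = 1789(T − 43.1)
2202.9 T = 77108 − 36087 = 41021
T ≈ 18.62 °C (positive, so assuming full melt was valid).

T_f ≈ 18.6 °C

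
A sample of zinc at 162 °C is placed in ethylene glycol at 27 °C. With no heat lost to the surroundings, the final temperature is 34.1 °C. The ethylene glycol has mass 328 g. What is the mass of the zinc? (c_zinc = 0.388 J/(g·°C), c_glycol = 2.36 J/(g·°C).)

m ≈ 111 g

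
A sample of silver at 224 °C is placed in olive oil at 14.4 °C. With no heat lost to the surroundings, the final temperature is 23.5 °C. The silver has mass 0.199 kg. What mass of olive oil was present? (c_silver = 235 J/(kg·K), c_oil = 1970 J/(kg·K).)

m ≈ 0.523 kg

Net heat exchanged in the isolated system is zero:
0.199·235·(23.5 − 224) + m·1970·(23.5 − 14.4) = 0
17927 m = 9376.4
m = 9376.4/17927 ≈ 0.523 kg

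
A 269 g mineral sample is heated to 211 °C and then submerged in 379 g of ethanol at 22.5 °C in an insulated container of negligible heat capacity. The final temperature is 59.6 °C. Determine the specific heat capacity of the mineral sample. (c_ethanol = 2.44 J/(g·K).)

c ≈ 0.842 J/(g·K)

Heat lost by the mineral sample = heat gained by the ethanol:
269·c·(211 − 59.6) = 379·2.44·(59.6 − 22.5)
40727 c = 34309  ⇒  c ≈ 0.8424 J/(g·K)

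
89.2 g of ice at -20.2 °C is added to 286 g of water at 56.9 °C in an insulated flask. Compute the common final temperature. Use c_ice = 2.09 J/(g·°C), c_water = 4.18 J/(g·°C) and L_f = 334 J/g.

Heat gained plus heat lost sum to zero:
ice -20.2→0 °C: 89.2×2.09×20.2 = 3765.8
  latent heat to melt: 89.2×334 = 29793
  meltwater 0→T: 89.2×4.18×T = 372.86 T
  water: 1195.5(T − 56.9)
1568.3 T = 68023 − 33559 = 34464
T ≈ 21.97 °C (positive, so assuming full melt was valid).

T_f ≈ 22.0 °C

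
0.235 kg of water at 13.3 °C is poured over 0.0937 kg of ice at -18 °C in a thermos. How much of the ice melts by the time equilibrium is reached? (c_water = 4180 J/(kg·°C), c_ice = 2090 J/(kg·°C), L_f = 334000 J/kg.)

m_melted ≈ 0.0286 kg

Heat available from the water dropping to 0 °C: 0.235×4180×13.3 = 13065 J.
Warming the ice to 0 °C takes 0.0937×2090×18 = 3525 J, leaving 9539.6 J for melting.
Fully melting the ice requires m_ice L_f = 0.0937×334000 = 31296 J.
Since 9539.6 < 31296 J, not all the ice melts; equilibrium is at 0 °C.
m_melted×334000 = 9539.6  ⇒  m_melted ≈ 0.02856 kg.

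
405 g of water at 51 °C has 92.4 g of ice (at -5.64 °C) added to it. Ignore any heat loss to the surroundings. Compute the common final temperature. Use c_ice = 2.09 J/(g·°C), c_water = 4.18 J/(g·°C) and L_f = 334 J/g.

T_f ≈ 26.2 °C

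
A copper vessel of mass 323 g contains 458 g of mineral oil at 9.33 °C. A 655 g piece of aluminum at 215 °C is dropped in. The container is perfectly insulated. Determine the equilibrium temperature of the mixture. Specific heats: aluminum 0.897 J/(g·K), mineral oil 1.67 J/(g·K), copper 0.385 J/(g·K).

T_f ≈ 91.2 °C

Taking heat into each body as positive, Σ m c ΔT = 0:
655*0.897*(T − 215) + 458*1.67*(T − 9.33) + 323*0.385*(T − 9.33) = 0
1476.8 T = 134616
T = 134616 / 1476.8 = 91.2 °C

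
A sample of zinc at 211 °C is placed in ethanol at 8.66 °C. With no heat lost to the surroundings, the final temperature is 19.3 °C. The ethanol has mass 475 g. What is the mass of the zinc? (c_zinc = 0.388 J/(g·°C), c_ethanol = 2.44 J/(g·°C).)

m ≈ 166 g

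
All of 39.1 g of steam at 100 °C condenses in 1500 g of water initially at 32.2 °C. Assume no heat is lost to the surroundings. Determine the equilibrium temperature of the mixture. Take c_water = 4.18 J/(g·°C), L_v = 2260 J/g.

Taking heat into each body as positive, Σ m c ΔT = 0:
latent heat released on condensation: 39.1·2260 = 88366; condensate cools 100→T: 39.1·4.18·(T − 100) = 163.44(T − 100); original water: 6270(T − 32.2)
6433.4 T = 88366 + 16344 + 201894 = 306604
T ≈ 47.66 °C (< 100 °C, so full condensation is consistent).

T_f ≈ 47.7 °C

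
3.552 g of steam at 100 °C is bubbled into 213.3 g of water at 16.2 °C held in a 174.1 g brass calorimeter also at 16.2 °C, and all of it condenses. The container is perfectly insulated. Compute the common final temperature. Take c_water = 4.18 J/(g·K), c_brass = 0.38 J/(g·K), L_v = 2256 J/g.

Sum of m c ΔT and latent-heat terms is zero:
condense steam: −3.552·2256 = −8013.3; condensate cools 100→T: 3.552·4.18·(T − 100) = 14.85(T − 100); water warms: 213.3·4.18·(T − 16.2) = 891.59(T − 16.2); brass cup: 174.1·0.38·(T − 16.2) = 66.16(T − 16.2)
972.6 T = 8013.3 + 1484.7 + 15516 = 25014
T ≈ 25.72 °C (< 100 °C, so full condensation is consistent).

T_f ≈ 25.7 °C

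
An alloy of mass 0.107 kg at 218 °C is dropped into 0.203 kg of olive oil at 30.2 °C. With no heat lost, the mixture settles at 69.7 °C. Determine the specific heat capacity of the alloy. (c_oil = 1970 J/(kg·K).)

Heat gained plus heat lost sum to zero:
0.107·c·(69.7 − 218) + 0.203·1970·(69.7 − 30.2) = 0
-15.87 c = -15796
c = -15796/-15.87 ≈ 995.5 J/(kg·K)

c ≈ 995 J/(kg·K)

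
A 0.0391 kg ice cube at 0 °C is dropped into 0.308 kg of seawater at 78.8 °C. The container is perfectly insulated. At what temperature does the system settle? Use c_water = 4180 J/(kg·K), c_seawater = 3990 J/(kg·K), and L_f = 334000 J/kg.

Sum of m c ΔT and latent-heat terms is zero:
latent heat to melt: 0.0391·334000 = 13059; warm the meltwater: 163.44 T; seawater: 1228.9(T − 78.8)
1392.4 T = 96839 − 13059 = 83779
T ≈ 60.17 °C — above 0 °C, consistent with complete melting.

T_f ≈ 60.2 °C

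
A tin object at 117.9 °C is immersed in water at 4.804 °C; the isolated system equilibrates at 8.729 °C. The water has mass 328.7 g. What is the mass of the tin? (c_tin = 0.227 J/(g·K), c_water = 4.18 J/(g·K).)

Heat lost by the tin = heat gained by the water:
m×0.227×(117.9 − 8.729) = 328.7×4.18×(8.729 − 4.804)
24.78 m = 5392.8  ⇒  m ≈ 217.6 g

m ≈ 218 g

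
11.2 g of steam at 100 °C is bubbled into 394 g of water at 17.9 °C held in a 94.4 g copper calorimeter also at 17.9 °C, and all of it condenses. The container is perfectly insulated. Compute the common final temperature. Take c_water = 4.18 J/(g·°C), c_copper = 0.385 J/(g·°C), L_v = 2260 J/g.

T_f ≈ 34.8 °C

Let T be the final temperature. ΣQ_i = 0:
condense steam: −11.2×2260 = −25312
  condensate cools 100→T: 11.2×4.18×(T − 100) = 46.82(T − 100)
  water warms: 394×4.18×(T − 17.9) = 1646.9(T − 17.9)
  copper cup: 94.4×0.385×(T − 17.9) = 36.34(T − 17.9)
1730.1 T = 25312 + 4681.6 + 30130 = 60124
T ≈ 34.75 °C (< 100 °C, so full condensation is consistent).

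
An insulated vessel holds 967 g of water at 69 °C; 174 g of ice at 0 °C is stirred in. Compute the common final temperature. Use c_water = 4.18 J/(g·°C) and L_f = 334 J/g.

T_f ≈ 46.3 °C

Energy balance with sensible and latent terms:
latent heat to melt: 174·334 = 58116; meltwater 0→T: 174·4.18·T = 727.32 T; water cools: 967·4.18·(T − 69) = 4042.1(T − 69)
4769.4 T = 278902 − 58116 = 220786
T ≈ 46.29 °C — above 0 °C, consistent with complete melting.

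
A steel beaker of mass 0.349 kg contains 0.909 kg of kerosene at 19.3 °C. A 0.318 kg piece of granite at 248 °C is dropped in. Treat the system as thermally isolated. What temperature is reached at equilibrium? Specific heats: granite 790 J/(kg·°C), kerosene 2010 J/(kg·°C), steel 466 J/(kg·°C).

T_f ≈ 44.9 °C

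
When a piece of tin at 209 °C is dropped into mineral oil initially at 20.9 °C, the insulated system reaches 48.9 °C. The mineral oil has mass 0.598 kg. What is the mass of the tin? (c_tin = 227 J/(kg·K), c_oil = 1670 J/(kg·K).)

m ≈ 0.769 kg

Setting the total heat transfer to zero:
m·227·(48.9 − 209) + 0.598·1670·(48.9 − 20.9) = 0
-36343 m = -27962
m = -27962/-36343 ≈ 0.7694 kg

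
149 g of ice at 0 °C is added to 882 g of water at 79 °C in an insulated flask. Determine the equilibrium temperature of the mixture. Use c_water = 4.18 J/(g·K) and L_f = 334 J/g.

T_f ≈ 56.0 °C

Sum of m c ΔT and latent-heat terms is zero:
melt ice: 149·334 = 49766
  warm the meltwater: 622.82 T
  water cools: 882·4.18·(T − 79) = 3686.8(T − 79)
4309.6 T = 291254 − 49766 = 241488
T ≈ 56.04 °C — above 0 °C, consistent with complete melting.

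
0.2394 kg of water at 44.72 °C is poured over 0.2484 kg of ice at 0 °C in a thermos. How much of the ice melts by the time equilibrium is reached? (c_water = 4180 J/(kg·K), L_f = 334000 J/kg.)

m_melted ≈ 0.134 kg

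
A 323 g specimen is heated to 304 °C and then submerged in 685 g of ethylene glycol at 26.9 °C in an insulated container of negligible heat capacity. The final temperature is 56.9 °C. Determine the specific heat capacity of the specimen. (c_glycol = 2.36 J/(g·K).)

Conservation of energy gives ΣQ = 0:
323·c·(56.9 − 304) + 685·2.36·(56.9 − 26.9) = 0
-79813 c = -48498
c = -48498/-79813 ≈ 0.6076 J/(g·K)

c ≈ 0.608 J/(g·K)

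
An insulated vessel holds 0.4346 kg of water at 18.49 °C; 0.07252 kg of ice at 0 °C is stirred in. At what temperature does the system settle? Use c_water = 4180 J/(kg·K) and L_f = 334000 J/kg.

T_f ≈ 4.4 °C

Energy conservation, ΣQ = 0:
melt ice: 0.07252×334000 = 24222
  warm the meltwater: 303.13 T
  water: 1816.6(T − 18.49)
2119.8 T = 33589 − 24222 = 9367.8
T ≈ 4.42 °C (positive, so assuming full melt was valid).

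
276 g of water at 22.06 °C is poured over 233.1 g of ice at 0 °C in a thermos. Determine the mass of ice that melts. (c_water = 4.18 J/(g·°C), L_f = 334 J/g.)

m_melted ≈ 76.2 g

Heat available from the water dropping to 0 °C: 276·4.18·22.06 = 25450 J.
To melt every bit of ice: 233.1·334 = 77855 J.
That's not enough to melt it all — equilibrium is at 0 °C with ice remaining.
m_melted·334 = 25450  ⇒  m_melted ≈ 76.2 g.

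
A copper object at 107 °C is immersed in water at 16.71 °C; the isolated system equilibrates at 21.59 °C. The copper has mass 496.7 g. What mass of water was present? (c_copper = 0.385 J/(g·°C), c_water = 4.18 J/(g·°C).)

m ≈ 801 g

Net heat exchanged in the isolated system is zero:
496.7×0.385×(21.59 − 107) + m×4.18×(21.59 − 16.71) = 0
20.4 m = 16333
m = 16333/20.4 ≈ 800.7 g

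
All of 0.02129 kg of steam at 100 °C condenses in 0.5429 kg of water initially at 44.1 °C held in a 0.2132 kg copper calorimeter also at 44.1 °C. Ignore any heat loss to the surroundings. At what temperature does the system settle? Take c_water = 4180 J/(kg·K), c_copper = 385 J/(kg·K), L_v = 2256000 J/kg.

T_f ≈ 65.8 °C

Net heat exchanged in the isolated system is zero:
steam→water at 100 °C releases m L_v = 0.02129×2256000 = 48030
  condensed water 100 °C→T: 88.99(T − 100)
  water warms: 0.5429×4180×(T − 44.1) = 2269.3(T − 44.1)
  cup: 82.08(T − 44.1)
2440.4 T = 48030 + 8899.2 + 103697 = 160626
T ≈ 65.82 °C, under the boiling point, so the assumption holds.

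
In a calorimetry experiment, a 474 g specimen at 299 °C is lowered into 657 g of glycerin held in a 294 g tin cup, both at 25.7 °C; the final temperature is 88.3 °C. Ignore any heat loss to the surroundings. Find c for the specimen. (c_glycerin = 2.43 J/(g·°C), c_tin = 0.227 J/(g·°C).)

c ≈ 1.04 J/(g·°C)

Setting the total heat transfer to zero:
474×c×(88.3 − 299) + 657×2.43×(88.3 − 25.7) + 294×0.227×(88.3 − 25.7) = 0
-99872 c = -104119
c = -104119/-99872 ≈ 1.043 J/(g·°C)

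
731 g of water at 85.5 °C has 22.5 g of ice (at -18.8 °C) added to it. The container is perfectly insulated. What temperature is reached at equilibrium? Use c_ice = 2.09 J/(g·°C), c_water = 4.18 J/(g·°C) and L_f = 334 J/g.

T_f ≈ 80.3 °C

Energy conservation, ΣQ = 0:
warm ice to 0 °C: 22.5·2.09·(0 − (-18.8)) = 884.07; latent heat to melt: 22.5·334 = 7515; warm the meltwater: 94.05 T; water cools: 731·4.18·(T − 85.5) = 3055.6(T − 85.5)
3149.6 T = 261252 − 8399.1 = 252853
T ≈ 80.28 °C — above 0 °C, consistent with complete melting.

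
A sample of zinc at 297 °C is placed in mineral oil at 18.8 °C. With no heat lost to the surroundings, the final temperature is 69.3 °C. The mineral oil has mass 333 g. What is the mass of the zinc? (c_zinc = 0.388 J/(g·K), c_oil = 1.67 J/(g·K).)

|Q_zinc| = |Q_oil|:
m×0.388×(297 − 69.3) = 333×1.67×(69.3 − 18.8)
88.35 m = 28084  ⇒  m ≈ 317.9 g

m ≈ 318 g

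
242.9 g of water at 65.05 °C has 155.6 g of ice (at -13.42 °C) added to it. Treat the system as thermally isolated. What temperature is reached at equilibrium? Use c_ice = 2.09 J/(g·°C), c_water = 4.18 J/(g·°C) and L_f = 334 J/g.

T_f ≈ 5.8 °C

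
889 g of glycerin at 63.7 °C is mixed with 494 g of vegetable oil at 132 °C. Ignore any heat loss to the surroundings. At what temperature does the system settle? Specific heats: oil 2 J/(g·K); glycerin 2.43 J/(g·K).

T_f is the heat-capacity-weighted average of the initial temperatures:
T_f = (988*132 + 2160.3*63.7) / (988 + 2160.3)
    = 268025 / 3148.3 ≈ 85.13 °C

T_f ≈ 85.1 °C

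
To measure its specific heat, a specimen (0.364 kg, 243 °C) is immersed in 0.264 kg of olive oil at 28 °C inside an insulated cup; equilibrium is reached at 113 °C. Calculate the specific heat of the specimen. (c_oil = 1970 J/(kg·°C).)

m_s c (T_s − T_f) = m_oil c_oil (T_f − T_0):
0.364×c×(243 − 113) = 0.264×1970×(113 − 28)
47.32 c = 44207  ⇒  c ≈ 934.2 J/(kg·°C)

c ≈ 934 J/(kg·°C)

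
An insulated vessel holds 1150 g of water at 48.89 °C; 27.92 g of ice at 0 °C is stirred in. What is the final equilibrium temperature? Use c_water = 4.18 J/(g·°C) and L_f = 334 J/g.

T_f ≈ 45.8 °C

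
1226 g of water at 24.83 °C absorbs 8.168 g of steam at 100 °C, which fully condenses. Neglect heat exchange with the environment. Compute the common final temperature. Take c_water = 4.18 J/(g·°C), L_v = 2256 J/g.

Energy balance with sensible and latent terms:
steam→water at 100 °C releases m L_v = 8.168×2256 = 18427
  condensed water 100 °C→T: 34.14(T − 100)
  original water: 5124.7(T − 24.83)
5158.8 T = 18427 + 3414.2 + 127246 = 149087
T ≈ 28.90 °C, under the boiling point, so the assumption holds.

T_f ≈ 28.9 °C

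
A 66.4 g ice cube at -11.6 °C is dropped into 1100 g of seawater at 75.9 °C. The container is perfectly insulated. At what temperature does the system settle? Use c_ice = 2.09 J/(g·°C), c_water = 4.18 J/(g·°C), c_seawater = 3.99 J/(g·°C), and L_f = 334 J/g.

Sum of m c ΔT and latent-heat terms is zero:
warm ice to 0 °C: 66.4×2.09×(0 − (-11.6)) = 1609.8; fusion: m_ice L_f = 66.4×334 = 22178; warm the meltwater: 277.55 T; seawater cools: 1100×3.99×(T − 75.9) = 4389(T − 75.9)
4666.6 T = 333125 − 23787 = 309338
T ≈ 66.29 °C. Since T > 0 °C, the all-ice-melts assumption holds.

T_f ≈ 66.3 °C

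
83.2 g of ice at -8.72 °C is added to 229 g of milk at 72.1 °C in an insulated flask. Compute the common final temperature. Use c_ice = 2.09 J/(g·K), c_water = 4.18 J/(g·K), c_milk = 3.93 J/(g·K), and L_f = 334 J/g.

T_f ≈ 28.5 °C

Sum of m c ΔT and latent-heat terms is zero:
warm ice to 0 °C: 83.2·2.09·(0 − (-8.72)) = 1516.3; melt ice: 83.2·334 = 27789; meltwater 0→T: 83.2·4.18·T = 347.78 T; milk cools: 229·3.93·(T − 72.1) = 899.97(T − 72.1)
1247.7 T = 64888 − 29305 = 35583
T ≈ 28.52 °C — above 0 °C, consistent with complete melting.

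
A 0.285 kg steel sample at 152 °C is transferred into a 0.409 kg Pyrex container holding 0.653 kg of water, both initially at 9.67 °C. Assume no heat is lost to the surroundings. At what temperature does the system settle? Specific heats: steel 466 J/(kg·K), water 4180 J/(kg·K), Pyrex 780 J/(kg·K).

T_f ≈ 15.6 °C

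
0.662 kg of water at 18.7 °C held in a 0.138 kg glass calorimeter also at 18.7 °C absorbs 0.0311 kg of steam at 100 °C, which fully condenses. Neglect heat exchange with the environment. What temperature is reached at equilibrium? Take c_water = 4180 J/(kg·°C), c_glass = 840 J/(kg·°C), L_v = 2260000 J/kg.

T_f ≈ 45.5 °C

Energy balance with sensible and latent terms:
condense steam: −0.0311×2260000 = −70286; condensate cools 100→T: 0.0311×4180×(T − 100) = 130(T − 100); original water: 2767.2(T − 18.7); cup: 115.92(T − 18.7)
3013.1 T = 70286 + 13000 + 53914 = 137199
T ≈ 45.53 °C (< 100 °C, so full condensation is consistent).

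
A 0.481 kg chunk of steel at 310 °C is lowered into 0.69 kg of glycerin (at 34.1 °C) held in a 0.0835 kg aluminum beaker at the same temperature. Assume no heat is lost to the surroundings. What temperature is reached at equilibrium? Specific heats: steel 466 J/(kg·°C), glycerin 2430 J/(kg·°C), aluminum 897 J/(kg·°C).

Taking heat into each body as positive, Σ m c ΔT = 0:
0.481·466·(T − 310) + 0.69·2430·(T − 34.1) + 0.0835·897·(T − 34.1) = 0
224.15(T − 310) + 1676.7(T − 34.1) + 74.9(T − 34.1) = 0
1975.7 T = 129215
T ≈ 65.40 °C

T_f ≈ 65.4 °C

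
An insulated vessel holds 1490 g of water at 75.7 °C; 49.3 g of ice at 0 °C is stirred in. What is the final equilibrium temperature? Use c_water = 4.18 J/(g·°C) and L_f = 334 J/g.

Taking heat into each body as positive, Σ m c ΔT = 0:
latent heat to melt: 49.3×334 = 16466
  warm the meltwater: 206.07 T
  water: 6228.2(T − 75.7)
6434.3 T = 471475 − 16466 = 455009
T ≈ 70.72 °C (positive, so assuming full melt was valid).

T_f ≈ 70.7 °C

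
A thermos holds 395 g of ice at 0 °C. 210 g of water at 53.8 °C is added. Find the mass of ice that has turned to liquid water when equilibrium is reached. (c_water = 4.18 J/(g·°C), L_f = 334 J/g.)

Heat available from the water dropping to 0 °C: 210×4.18×53.8 = 47226 J.
Melting all 395 g of ice would need 395×334 = 131930 J.
47226 J < 131930 J, so only part of the ice melts and the system sits at 0 °C.
Mass melted = 47226/334 ≈ 141.4 g.

m_melted ≈ 141 g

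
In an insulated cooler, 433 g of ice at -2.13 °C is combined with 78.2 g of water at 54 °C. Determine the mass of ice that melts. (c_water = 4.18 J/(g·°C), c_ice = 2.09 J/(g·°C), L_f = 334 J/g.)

m_melted ≈ 47.1 g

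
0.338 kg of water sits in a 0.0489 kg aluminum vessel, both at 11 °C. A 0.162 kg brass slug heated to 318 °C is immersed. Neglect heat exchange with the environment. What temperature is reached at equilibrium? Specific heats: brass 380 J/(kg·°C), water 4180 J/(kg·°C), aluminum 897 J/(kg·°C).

T_f is the heat-capacity-weighted average of the initial temperatures:
T_f = (61.56*318 + 1412.8*11 + 43.86*11) / (61.56 + 1412.8 + 43.86)
    = 35600 / 1518.3 ≈ 23.45 °C

T_f ≈ 23.4 °C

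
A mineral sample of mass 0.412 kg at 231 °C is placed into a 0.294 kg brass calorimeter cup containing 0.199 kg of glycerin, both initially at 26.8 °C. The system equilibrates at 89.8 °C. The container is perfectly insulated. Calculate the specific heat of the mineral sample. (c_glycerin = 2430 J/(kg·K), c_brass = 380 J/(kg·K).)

Setting the total heat transfer to zero:
0.412·c·(89.8 − 231) + 0.199·2430·(89.8 − 26.8) + 0.294·380·(89.8 − 26.8) = 0
-58.17 c = -37503
c = -37503/-58.17 ≈ 644.7 J/(kg·K)

c ≈ 645 J/(kg·K)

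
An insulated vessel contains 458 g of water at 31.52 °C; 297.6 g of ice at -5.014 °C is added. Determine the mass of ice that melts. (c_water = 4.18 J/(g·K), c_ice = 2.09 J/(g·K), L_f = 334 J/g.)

m_melted ≈ 171 g

Cooling the water to 0 °C releases 458×4.18×31.52 = 60343 J.
Warming the ice to 0 °C takes 297.6×2.09×5.014 = 3118.6 J, leaving 57225 J for melting.
To melt every bit of ice: 297.6×334 = 99398 J.
57225 J < 99398 J, so only part of the ice melts and the system sits at 0 °C.
Mass melted = 57225/334 ≈ 171.3 g.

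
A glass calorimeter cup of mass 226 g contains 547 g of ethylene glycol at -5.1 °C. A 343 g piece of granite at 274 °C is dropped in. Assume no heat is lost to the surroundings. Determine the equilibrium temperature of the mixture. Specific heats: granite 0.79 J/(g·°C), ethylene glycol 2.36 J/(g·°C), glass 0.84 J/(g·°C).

Heat gained plus heat lost sum to zero:
343×0.79×(T − 274) + 547×2.36×(T − (-5.1)) + 226×0.84×(T − (-5.1)) = 0
270.97(T − 274) + 1290.9(T − (-5.1)) + 189.84(T − (-5.1)) = 0
(270.97 + 1290.9 + 189.84) T = 270.97×274 + 1290.9×(-5.1) + 189.84×(-5.1)
T = 66694 / 1751.7 = 38.1 °C

T_f ≈ 38.1 °C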